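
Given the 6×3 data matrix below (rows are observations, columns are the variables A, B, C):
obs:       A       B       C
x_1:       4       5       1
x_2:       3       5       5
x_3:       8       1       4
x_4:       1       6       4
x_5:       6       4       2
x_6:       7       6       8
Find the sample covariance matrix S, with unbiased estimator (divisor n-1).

Step 1 — column means:
  mean(A) = (4 + 3 + 8 + 1 + 6 + 7) / 6 = 29/6 = 4.8333
  mean(B) = (5 + 5 + 1 + 6 + 4 + 6) / 6 = 27/6 = 4.5
  mean(C) = (1 + 5 + 4 + 4 + 2 + 8) / 6 = 24/6 = 4

Step 2 — sample covariance S[i,j] = (1/(n-1)) · Σ_k (x_{k,i} - mean_i) · (x_{k,j} - mean_j), with n-1 = 5.
  S[A,A] = ((-0.8333)·(-0.8333) + (-1.8333)·(-1.8333) + (3.1667)·(3.1667) + (-3.8333)·(-3.8333) + (1.1667)·(1.1667) + (2.1667)·(2.1667)) / 5 = 34.8333/5 = 6.9667
  S[A,B] = ((-0.8333)·(0.5) + (-1.8333)·(0.5) + (3.1667)·(-3.5) + (-3.8333)·(1.5) + (1.1667)·(-0.5) + (2.1667)·(1.5)) / 5 = -15.5/5 = -3.1
  S[A,C] = ((-0.8333)·(-3) + (-1.8333)·(1) + (3.1667)·(0) + (-3.8333)·(0) + (1.1667)·(-2) + (2.1667)·(4)) / 5 = 7/5 = 1.4
  S[B,B] = ((0.5)·(0.5) + (0.5)·(0.5) + (-3.5)·(-3.5) + (1.5)·(1.5) + (-0.5)·(-0.5) + (1.5)·(1.5)) / 5 = 17.5/5 = 3.5
  S[B,C] = ((0.5)·(-3) + (0.5)·(1) + (-3.5)·(0) + (1.5)·(0) + (-0.5)·(-2) + (1.5)·(4)) / 5 = 6/5 = 1.2
  S[C,C] = ((-3)·(-3) + (1)·(1) + (0)·(0) + (0)·(0) + (-2)·(-2) + (4)·(4)) / 5 = 30/5 = 6

S is symmetric (S[j,i] = S[i,j]). Assembling:

S = [[6.9667, -3.1, 1.4],
 [-3.1, 3.5, 1.2],
 [1.4, 1.2, 6]]


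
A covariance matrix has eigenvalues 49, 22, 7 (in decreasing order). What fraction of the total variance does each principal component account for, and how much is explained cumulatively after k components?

Step 1 — total variance = trace(Sigma) = Σ λ_i = 49 + 22 + 7 = 78.

Step 2 — fraction explained by component i = λ_i / Σ λ:
  PC1: 49/78 = 0.6282
  PC2: 22/78 = 0.2821
  PC3: 7/78 = 0.0897

Step 3 — cumulative fraction after k components = (λ_1 + ... + λ_k) / Σ λ:
  k = 1: 49/78 = 0.6282
  k = 2: (49 + 22)/78 = 71/78 = 0.9103
  k = 3: (49 + 22 + 7)/78 = 78/78 = 1

Summary (fraction, with percent):

explained: PC1 0.6282 (62.82%), PC2 0.2821 (28.21%), PC3 0.0897 (8.97%);  cumulative: 0.6282, 0.9103, 1


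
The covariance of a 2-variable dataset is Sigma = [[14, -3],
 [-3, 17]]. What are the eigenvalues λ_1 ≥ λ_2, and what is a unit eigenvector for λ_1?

Step 1 — characteristic polynomial of 2×2 Sigma:
  det(Sigma - λI) = λ² - trace · λ + det = 0.
  trace = 14 + 17 = 31, det = 14·17 - (-3)² = 229.
Step 2 — discriminant:
  Δ = trace² - 4·det = 961 - 916 = 45.
Step 3 — eigenvalues:
  λ = (trace ± √Δ)/2 = (31 ± 6.7082)/2,
  λ_1 = 18.8541,  λ_2 = 12.1459.

Step 4 — unit eigenvector for λ_1: solve (Sigma - λ_1 I)v = 0. First row:
  (14 - 18.8541)·v_x + (-3)·v_y = 0, i.e. (-4.8541)·v_x + (-3)·v_y = 0,
  so v ∝ (b, λ_1 - a) = (-3, 4.8541); multiply by -1 so the first entry is positive: u = (3, -4.8541).
  ||u|| = √((3)² + (-4.8541)²) = √(32.5623) ≈ 5.7063,
  v_1 = u/||u|| ≈ (0.5257, -0.8507) (||v_1|| = 1).

λ_1 = 18.8541,  λ_2 = 12.1459;  v_1 ≈ (0.5257, -0.8507)


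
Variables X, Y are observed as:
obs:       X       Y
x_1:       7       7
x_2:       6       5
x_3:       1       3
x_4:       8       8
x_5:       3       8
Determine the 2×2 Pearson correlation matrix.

Step 1 — column means:
  mean(X) = (7 + 6 + 1 + 8 + 3) / 5 = 25/5 = 5
  mean(Y) = (7 + 5 + 3 + 8 + 8) / 5 = 31/5 = 6.2

Step 2 — sample variances and covariances s[i,j] = (1/(n-1)) · Σ_k (x_{k,i} - mean_i) · (x_{k,j} - mean_j), with n-1 = 4:
  s[X,X] = ((2)·(2) + (1)·(1) + (-4)·(-4) + (3)·(3) + (-2)·(-2)) / 4 = 34/4 = 8.5
  s[X,Y] = ((2)·(0.8) + (1)·(-1.2) + (-4)·(-3.2) + (3)·(1.8) + (-2)·(1.8)) / 4 = 15/4 = 3.75
  s[Y,Y] = ((0.8)·(0.8) + (-1.2)·(-1.2) + (-3.2)·(-3.2) + (1.8)·(1.8) + (1.8)·(1.8)) / 4 = 18.8/4 = 4.7
  Sample standard deviations s_i = √(s[i,i]):
  s(X) = √(8.5) = 2.9155
  s(Y) = √(4.7) = 2.1679

Step 3 — r_{ij} = s_{ij} / (s_i · s_j):
  r[X,X] = 1 (diagonal).
  r[X,Y] = 3.75 / (2.9155 · 2.1679) = 3.75 / 6.3206 = 0.5933
  r[Y,Y] = 1 (diagonal).

R is symmetric with unit diagonal. Assembling:

R = [[1, 0.5933],
 [0.5933, 1]]


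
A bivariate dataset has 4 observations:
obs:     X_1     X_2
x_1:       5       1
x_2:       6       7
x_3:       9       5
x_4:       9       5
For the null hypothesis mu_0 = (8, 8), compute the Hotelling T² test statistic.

Step 1 — sample mean vector:
  mean(X_1) = (5 + 6 + 9 + 9) / 4 = 29/4 = 7.25
  mean(X_2) = (1 + 7 + 5 + 5) / 4 = 18/4 = 4.5
  x̄ = (7.25, 4.5),  deviation x̄ - mu_0 = (7.25, 4.5) - (8, 8) = (-0.75, -3.5).

Step 2 — sample covariance matrix, S[i,j] = (1/(n-1)) · Σ_k (x_{k,i} - mean_i) · (x_{k,j} - mean_j), divisor n-1 = 3:
  S[X_1,X_1] = ((-2.25)·(-2.25) + (-1.25)·(-1.25) + (1.75)·(1.75) + (1.75)·(1.75)) / 3 = 12.75/3 = 4.25
  S[X_1,X_2] = ((-2.25)·(-3.5) + (-1.25)·(2.5) + (1.75)·(0.5) + (1.75)·(0.5)) / 3 = 6.5/3 = 2.1667
  S[X_2,X_2] = ((-3.5)·(-3.5) + (2.5)·(2.5) + (0.5)·(0.5) + (0.5)·(0.5)) / 3 = 19/3 = 6.3333
  S = [[4.25, 2.1667],
 [2.1667, 6.3333]].

Step 3 — invert S. det(S) = 4.25·6.3333 - (2.1667)² = 22.2222.
  S^{-1} = (1/det) · [[d, -b], [-b, a]] = [[0.285, -0.0975],
 [-0.0975, 0.1912]].

Step 4 — quadratic form (x̄ - mu_0)^T · S^{-1} · (x̄ - mu_0):
  S^{-1} · (x̄ - mu_0) = (0.1275, -0.5963),
  (x̄ - mu_0)^T · [...] = (-0.75)·(0.1275) + (-3.5)·(-0.5963) = 1.9912.

Step 5 — scale by n: T² = 4 · 1.9912 = 7.965.

T² ≈ 7.965


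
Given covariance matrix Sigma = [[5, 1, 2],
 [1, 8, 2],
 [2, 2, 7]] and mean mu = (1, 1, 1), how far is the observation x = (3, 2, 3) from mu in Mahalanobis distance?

Step 1 — centre the observation: (x - mu) = (2, 1, 2).

Step 2 — invert Sigma (cofactor / det for 3×3, or solve directly):
  Sigma^{-1} = [[0.2271, -0.0131, -0.0611],
 [-0.0131, 0.1354, -0.0349],
 [-0.0611, -0.0349, 0.1703]].

Step 3 — form the quadratic (x - mu)^T · Sigma^{-1} · (x - mu):
  Sigma^{-1} · (x - mu) = (0.3188, 0.0393, 0.1834).
  (x - mu)^T · [Sigma^{-1} · (x - mu)] = (2)·(0.3188) + (1)·(0.0393) + (2)·(0.1834) = 1.0437.

Step 4 — take square root: d = √(1.0437) ≈ 1.0216.

d(x, mu) = √(1.0437) ≈ 1.0216


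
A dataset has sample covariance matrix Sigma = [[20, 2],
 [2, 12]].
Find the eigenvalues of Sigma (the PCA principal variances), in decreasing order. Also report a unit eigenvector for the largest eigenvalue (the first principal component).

Step 1 — characteristic polynomial of 2×2 Sigma:
  det(Sigma - λI) = λ² - trace · λ + det = 0.
  trace = 20 + 12 = 32, det = 20·12 - (2)² = 236.
Step 2 — discriminant:
  Δ = trace² - 4·det = 1024 - 944 = 80.
Step 3 — eigenvalues:
  λ = (trace ± √Δ)/2 = (32 ± 8.9443)/2,
  λ_1 = 20.4721,  λ_2 = 11.5279.

Step 4 — unit eigenvector for λ_1: solve (Sigma - λ_1 I)v = 0. First row:
  (20 - 20.4721)·v_x + (2)·v_y = 0, i.e. (-0.4721)·v_x + (2)·v_y = 0,
  so v ∝ (b, λ_1 - a) = (2, 0.4721) = u.
  ||u|| = √((2)² + (0.4721)²) = √(4.2229) ≈ 2.055,
  v_1 = u/||u|| ≈ (0.9732, 0.2298) (||v_1|| = 1).

λ_1 = 20.4721,  λ_2 = 11.5279;  v_1 ≈ (0.9732, 0.2298)


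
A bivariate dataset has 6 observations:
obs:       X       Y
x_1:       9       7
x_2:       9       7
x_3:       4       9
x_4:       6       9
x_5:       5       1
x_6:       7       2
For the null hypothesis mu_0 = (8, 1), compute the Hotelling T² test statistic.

Step 1 — sample mean vector:
  mean(X) = (9 + 9 + 4 + 6 + 5 + 7) / 6 = 40/6 = 6.6667
  mean(Y) = (7 + 7 + 9 + 9 + 1 + 2) / 6 = 35/6 = 5.8333
  x̄ = (6.6667, 5.8333),  deviation x̄ - mu_0 = (6.6667, 5.8333) - (8, 1) = (-1.3333, 4.8333).

Step 2 — sample covariance matrix, S[i,j] = (1/(n-1)) · Σ_k (x_{k,i} - mean_i) · (x_{k,j} - mean_j), divisor n-1 = 5:
  S[X,X] = ((2.3333)·(2.3333) + (2.3333)·(2.3333) + (-2.6667)·(-2.6667) + (-0.6667)·(-0.6667) + (-1.6667)·(-1.6667) + (0.3333)·(0.3333)) / 5 = 21.3333/5 = 4.2667
  S[X,Y] = ((2.3333)·(1.1667) + (2.3333)·(1.1667) + (-2.6667)·(3.1667) + (-0.6667)·(3.1667) + (-1.6667)·(-4.8333) + (0.3333)·(-3.8333)) / 5 = 1.6667/5 = 0.3333
  S[Y,Y] = ((1.1667)·(1.1667) + (1.1667)·(1.1667) + (3.1667)·(3.1667) + (3.1667)·(3.1667) + (-4.8333)·(-4.8333) + (-3.8333)·(-3.8333)) / 5 = 60.8333/5 = 12.1667
  S = [[4.2667, 0.3333],
 [0.3333, 12.1667]].

Step 3 — invert S. det(S) = 4.2667·12.1667 - (0.3333)² = 51.8.
  S^{-1} = (1/det) · [[d, -b], [-b, a]] = [[0.2349, -0.0064],
 [-0.0064, 0.0824]].

Step 4 — quadratic form (x̄ - mu_0)^T · S^{-1} · (x̄ - mu_0):
  S^{-1} · (x̄ - mu_0) = (-0.3443, 0.4067),
  (x̄ - mu_0)^T · [...] = (-1.3333)·(-0.3443) + (4.8333)·(0.4067) = 2.4247.

Step 5 — scale by n: T² = 6 · 2.4247 = 14.5483.

T² ≈ 14.5483


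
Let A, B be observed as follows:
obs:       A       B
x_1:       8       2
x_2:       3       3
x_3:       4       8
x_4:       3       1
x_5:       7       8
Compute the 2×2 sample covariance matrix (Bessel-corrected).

Step 1 — column means:
  mean(A) = (8 + 3 + 4 + 3 + 7) / 5 = 25/5 = 5
  mean(B) = (2 + 3 + 8 + 1 + 8) / 5 = 22/5 = 4.4

Step 2 — sample covariance S[i,j] = (1/(n-1)) · Σ_k (x_{k,i} - mean_i) · (x_{k,j} - mean_j), with n-1 = 4.
  S[A,A] = ((3)·(3) + (-2)·(-2) + (-1)·(-1) + (-2)·(-2) + (2)·(2)) / 4 = 22/4 = 5.5
  S[A,B] = ((3)·(-2.4) + (-2)·(-1.4) + (-1)·(3.6) + (-2)·(-3.4) + (2)·(3.6)) / 4 = 6/4 = 1.5
  S[B,B] = ((-2.4)·(-2.4) + (-1.4)·(-1.4) + (3.6)·(3.6) + (-3.4)·(-3.4) + (3.6)·(3.6)) / 4 = 45.2/4 = 11.3

S is symmetric (S[j,i] = S[i,j]). Assembling:

S = [[5.5, 1.5],
 [1.5, 11.3]]


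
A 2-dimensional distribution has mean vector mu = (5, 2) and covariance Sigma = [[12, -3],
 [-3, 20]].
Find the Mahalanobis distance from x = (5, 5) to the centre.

Step 1 — centre the observation: (x - mu) = (0, 3).

Step 2 — invert Sigma. det(Sigma) = 12·20 - (-3)² = 231.
  Sigma^{-1} = (1/det) · [[d, -b], [-b, a]] = [[0.0866, 0.013],
 [0.013, 0.0519]].

Step 3 — form the quadratic (x - mu)^T · Sigma^{-1} · (x - mu):
  Sigma^{-1} · (x - mu) = (0.039, 0.1558).
  (x - mu)^T · [Sigma^{-1} · (x - mu)] = (0)·(0.039) + (3)·(0.1558) = 0.4675.

Step 4 — take square root: d = √(0.4675) ≈ 0.6838.

d(x, mu) = √(0.4675) ≈ 0.6838


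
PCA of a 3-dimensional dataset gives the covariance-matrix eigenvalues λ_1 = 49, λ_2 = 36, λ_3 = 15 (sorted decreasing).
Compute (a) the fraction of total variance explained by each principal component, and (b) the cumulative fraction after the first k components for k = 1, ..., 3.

Step 1 — total variance = trace(Sigma) = Σ λ_i = 49 + 36 + 15 = 100.

Step 2 — fraction explained by component i = λ_i / Σ λ:
  PC1: 49/100 = 0.49
  PC2: 36/100 = 0.36
  PC3: 15/100 = 0.15

Step 3 — cumulative fraction after k components = (λ_1 + ... + λ_k) / Σ λ:
  k = 1: 49/100 = 0.49
  k = 2: (49 + 36)/100 = 85/100 = 0.85
  k = 3: (49 + 36 + 15)/100 = 100/100 = 1

Summary (fraction, with percent):

explained: PC1 0.49 (49%), PC2 0.36 (36%), PC3 0.15 (15%);  cumulative: 0.49, 0.85, 1


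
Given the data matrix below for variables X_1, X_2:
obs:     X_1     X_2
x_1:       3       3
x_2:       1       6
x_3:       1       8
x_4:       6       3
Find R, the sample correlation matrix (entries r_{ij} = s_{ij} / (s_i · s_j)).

Step 1 — column means:
  mean(X_1) = (3 + 1 + 1 + 6) / 4 = 11/4 = 2.75
  mean(X_2) = (3 + 6 + 8 + 3) / 4 = 20/4 = 5

Step 2 — sample variances and covariances s[i,j] = (1/(n-1)) · Σ_k (x_{k,i} - mean_i) · (x_{k,j} - mean_j), with n-1 = 3:
  s[X_1,X_1] = ((0.25)·(0.25) + (-1.75)·(-1.75) + (-1.75)·(-1.75) + (3.25)·(3.25)) / 3 = 16.75/3 = 5.5833
  s[X_1,X_2] = ((0.25)·(-2) + (-1.75)·(1) + (-1.75)·(3) + (3.25)·(-2)) / 3 = -14/3 = -4.6667
  s[X_2,X_2] = ((-2)·(-2) + (1)·(1) + (3)·(3) + (-2)·(-2)) / 3 = 18/3 = 6
  Sample standard deviations s_i = √(s[i,i]):
  s(X_1) = √(5.5833) = 2.3629
  s(X_2) = √(6) = 2.4495

Step 3 — r_{ij} = s_{ij} / (s_i · s_j):
  r[X_1,X_1] = 1 (diagonal).
  r[X_1,X_2] = -4.6667 / (2.3629 · 2.4495) = -4.6667 / 5.7879 = -0.8063
  r[X_2,X_2] = 1 (diagonal).

R is symmetric with unit diagonal. Assembling:

R = [[1, -0.8063],
 [-0.8063, 1]]


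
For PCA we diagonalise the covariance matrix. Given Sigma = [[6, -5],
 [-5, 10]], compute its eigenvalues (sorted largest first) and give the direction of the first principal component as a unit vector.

Step 1 — characteristic polynomial of 2×2 Sigma:
  det(Sigma - λI) = λ² - trace · λ + det = 0.
  trace = 6 + 10 = 16, det = 6·10 - (-5)² = 35.
Step 2 — discriminant:
  Δ = trace² - 4·det = 256 - 140 = 116.
Step 3 — eigenvalues:
  λ = (trace ± √Δ)/2 = (16 ± 10.7703)/2,
  λ_1 = 13.3852,  λ_2 = 2.6148.

Step 4 — unit eigenvector for λ_1: solve (Sigma - λ_1 I)v = 0. First row:
  (6 - 13.3852)·v_x + (-5)·v_y = 0, i.e. (-7.3852)·v_x + (-5)·v_y = 0,
  so v ∝ (b, λ_1 - a) = (-5, 7.3852); multiply by -1 so the first entry is positive: u = (5, -7.3852).
  ||u|| = √((5)² + (-7.3852)²) = √(79.5407) ≈ 8.9186,
  v_1 = u/||u|| ≈ (0.5606, -0.8281) (||v_1|| = 1).

λ_1 = 13.3852,  λ_2 = 2.6148;  v_1 ≈ (0.5606, -0.8281)


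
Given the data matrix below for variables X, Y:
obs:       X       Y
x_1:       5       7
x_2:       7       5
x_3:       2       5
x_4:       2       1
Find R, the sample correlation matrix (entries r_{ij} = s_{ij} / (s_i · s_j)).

Step 1 — column means:
  mean(X) = (5 + 7 + 2 + 2) / 4 = 16/4 = 4
  mean(Y) = (7 + 5 + 5 + 1) / 4 = 18/4 = 4.5

Step 2 — sample variances and covariances s[i,j] = (1/(n-1)) · Σ_k (x_{k,i} - mean_i) · (x_{k,j} - mean_j), with n-1 = 3:
  s[X,X] = ((1)·(1) + (3)·(3) + (-2)·(-2) + (-2)·(-2)) / 3 = 18/3 = 6
  s[X,Y] = ((1)·(2.5) + (3)·(0.5) + (-2)·(0.5) + (-2)·(-3.5)) / 3 = 10/3 = 3.3333
  s[Y,Y] = ((2.5)·(2.5) + (0.5)·(0.5) + (0.5)·(0.5) + (-3.5)·(-3.5)) / 3 = 19/3 = 6.3333
  Sample standard deviations s_i = √(s[i,i]):
  s(X) = √(6) = 2.4495
  s(Y) = √(6.3333) = 2.5166

Step 3 — r_{ij} = s_{ij} / (s_i · s_j):
  r[X,X] = 1 (diagonal).
  r[X,Y] = 3.3333 / (2.4495 · 2.5166) = 3.3333 / 6.1644 = 0.5407
  r[Y,Y] = 1 (diagonal).

R is symmetric with unit diagonal. Assembling:

R = [[1, 0.5407],
 [0.5407, 1]]


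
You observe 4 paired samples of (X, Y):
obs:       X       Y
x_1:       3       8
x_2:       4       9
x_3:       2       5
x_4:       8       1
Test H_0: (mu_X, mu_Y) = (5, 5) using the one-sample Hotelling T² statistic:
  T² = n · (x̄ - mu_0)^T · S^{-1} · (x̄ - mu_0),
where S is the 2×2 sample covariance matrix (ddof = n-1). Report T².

Step 1 — sample mean vector:
  mean(X) = (3 + 4 + 2 + 8) / 4 = 17/4 = 4.25
  mean(Y) = (8 + 9 + 5 + 1) / 4 = 23/4 = 5.75
  x̄ = (4.25, 5.75),  deviation x̄ - mu_0 = (4.25, 5.75) - (5, 5) = (-0.75, 0.75).

Step 2 — sample covariance matrix, S[i,j] = (1/(n-1)) · Σ_k (x_{k,i} - mean_i) · (x_{k,j} - mean_j), divisor n-1 = 3:
  S[X,X] = ((-1.25)·(-1.25) + (-0.25)·(-0.25) + (-2.25)·(-2.25) + (3.75)·(3.75)) / 3 = 20.75/3 = 6.9167
  S[X,Y] = ((-1.25)·(2.25) + (-0.25)·(3.25) + (-2.25)·(-0.75) + (3.75)·(-4.75)) / 3 = -19.75/3 = -6.5833
  S[Y,Y] = ((2.25)·(2.25) + (3.25)·(3.25) + (-0.75)·(-0.75) + (-4.75)·(-4.75)) / 3 = 38.75/3 = 12.9167
  S = [[6.9167, -6.5833],
 [-6.5833, 12.9167]].

Step 3 — invert S. det(S) = 6.9167·12.9167 - (-6.5833)² = 46.
  S^{-1} = (1/det) · [[d, -b], [-b, a]] = [[0.2808, 0.1431],
 [0.1431, 0.1504]].

Step 4 — quadratic form (x̄ - mu_0)^T · S^{-1} · (x̄ - mu_0):
  S^{-1} · (x̄ - mu_0) = (-0.1033, 0.0054),
  (x̄ - mu_0)^T · [...] = (-0.75)·(-0.1033) + (0.75)·(0.0054) = 0.0815.

Step 5 — scale by n: T² = 4 · 0.0815 = 0.3261.

T² ≈ 0.3261


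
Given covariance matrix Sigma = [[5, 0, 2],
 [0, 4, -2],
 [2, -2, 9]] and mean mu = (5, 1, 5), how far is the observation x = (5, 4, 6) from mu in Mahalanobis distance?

Step 1 — centre the observation: (x - mu) = (0, 3, 1).

Step 2 — invert Sigma (cofactor / det for 3×3, or solve directly):
  Sigma^{-1} = [[0.2222, -0.0278, -0.0556],
 [-0.0278, 0.2847, 0.0694],
 [-0.0556, 0.0694, 0.1389]].

Step 3 — form the quadratic (x - mu)^T · Sigma^{-1} · (x - mu):
  Sigma^{-1} · (x - mu) = (-0.1389, 0.9236, 0.3472).
  (x - mu)^T · [Sigma^{-1} · (x - mu)] = (0)·(-0.1389) + (3)·(0.9236) + (1)·(0.3472) = 3.1181.

Step 4 — take square root: d = √(3.1181) ≈ 1.7658.

d(x, mu) = √(3.1181) ≈ 1.7658


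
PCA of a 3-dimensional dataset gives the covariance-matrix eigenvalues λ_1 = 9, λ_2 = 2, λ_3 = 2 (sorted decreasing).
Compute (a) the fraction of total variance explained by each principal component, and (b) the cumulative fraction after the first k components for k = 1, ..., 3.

Step 1 — total variance = trace(Sigma) = Σ λ_i = 9 + 2 + 2 = 13.

Step 2 — fraction explained by component i = λ_i / Σ λ:
  PC1: 9/13 = 0.6923
  PC2: 2/13 = 0.1538
  PC3: 2/13 = 0.1538

Step 3 — cumulative fraction after k components = (λ_1 + ... + λ_k) / Σ λ:
  k = 1: 9/13 = 0.6923
  k = 2: (9 + 2)/13 = 11/13 = 0.8462
  k = 3: (9 + 2 + 2)/13 = 13/13 = 1

Summary (fraction, with percent):

explained: PC1 0.6923 (69.23%), PC2 0.1538 (15.38%), PC3 0.1538 (15.38%);  cumulative: 0.6923, 0.8462, 1


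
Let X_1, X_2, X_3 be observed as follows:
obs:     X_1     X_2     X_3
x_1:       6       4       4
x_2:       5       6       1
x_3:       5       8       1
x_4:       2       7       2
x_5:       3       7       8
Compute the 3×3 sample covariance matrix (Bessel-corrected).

Step 1 — column means:
  mean(X_1) = (6 + 5 + 5 + 2 + 3) / 5 = 21/5 = 4.2
  mean(X_2) = (4 + 6 + 8 + 7 + 7) / 5 = 32/5 = 6.4
  mean(X_3) = (4 + 1 + 1 + 2 + 8) / 5 = 16/5 = 3.2

Step 2 — sample covariance S[i,j] = (1/(n-1)) · Σ_k (x_{k,i} - mean_i) · (x_{k,j} - mean_j), with n-1 = 4.
  S[X_1,X_1] = ((1.8)·(1.8) + (0.8)·(0.8) + (0.8)·(0.8) + (-2.2)·(-2.2) + (-1.2)·(-1.2)) / 4 = 10.8/4 = 2.7
  S[X_1,X_2] = ((1.8)·(-2.4) + (0.8)·(-0.4) + (0.8)·(1.6) + (-2.2)·(0.6) + (-1.2)·(0.6)) / 4 = -5.4/4 = -1.35
  S[X_1,X_3] = ((1.8)·(0.8) + (0.8)·(-2.2) + (0.8)·(-2.2) + (-2.2)·(-1.2) + (-1.2)·(4.8)) / 4 = -5.2/4 = -1.3
  S[X_2,X_2] = ((-2.4)·(-2.4) + (-0.4)·(-0.4) + (1.6)·(1.6) + (0.6)·(0.6) + (0.6)·(0.6)) / 4 = 9.2/4 = 2.3
  S[X_2,X_3] = ((-2.4)·(0.8) + (-0.4)·(-2.2) + (1.6)·(-2.2) + (0.6)·(-1.2) + (0.6)·(4.8)) / 4 = -2.4/4 = -0.6
  S[X_3,X_3] = ((0.8)·(0.8) + (-2.2)·(-2.2) + (-2.2)·(-2.2) + (-1.2)·(-1.2) + (4.8)·(4.8)) / 4 = 34.8/4 = 8.7

S is symmetric (S[j,i] = S[i,j]). Assembling:

S = [[2.7, -1.35, -1.3],
 [-1.35, 2.3, -0.6],
 [-1.3, -0.6, 8.7]]


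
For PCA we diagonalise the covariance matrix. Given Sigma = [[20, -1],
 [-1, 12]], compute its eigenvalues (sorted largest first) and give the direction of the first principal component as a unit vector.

Step 1 — characteristic polynomial of 2×2 Sigma:
  det(Sigma - λI) = λ² - trace · λ + det = 0.
  trace = 20 + 12 = 32, det = 20·12 - (-1)² = 239.
Step 2 — discriminant:
  Δ = trace² - 4·det = 1024 - 956 = 68.
Step 3 — eigenvalues:
  λ = (trace ± √Δ)/2 = (32 ± 8.2462)/2,
  λ_1 = 20.1231,  λ_2 = 11.8769.

Step 4 — unit eigenvector for λ_1: solve (Sigma - λ_1 I)v = 0. First row:
  (20 - 20.1231)·v_x + (-1)·v_y = 0, i.e. (-0.1231)·v_x + (-1)·v_y = 0,
  so v ∝ (b, λ_1 - a) = (-1, 0.1231); multiply by -1 so the first entry is positive: u = (1, -0.1231).
  ||u|| = √((1)² + (-0.1231)²) = √(1.0152) ≈ 1.0075,
  v_1 = u/||u|| ≈ (0.9925, -0.1222) (||v_1|| = 1).

λ_1 = 20.1231,  λ_2 = 11.8769;  v_1 ≈ (0.9925, -0.1222)


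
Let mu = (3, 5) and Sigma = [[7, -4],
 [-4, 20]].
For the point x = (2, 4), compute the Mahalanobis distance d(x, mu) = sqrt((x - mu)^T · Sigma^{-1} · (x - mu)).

Step 1 — centre the observation: (x - mu) = (-1, -1).

Step 2 — invert Sigma. det(Sigma) = 7·20 - (-4)² = 124.
  Sigma^{-1} = (1/det) · [[d, -b], [-b, a]] = [[0.1613, 0.0323],
 [0.0323, 0.0565]].

Step 3 — form the quadratic (x - mu)^T · Sigma^{-1} · (x - mu):
  Sigma^{-1} · (x - mu) = (-0.1935, -0.0887).
  (x - mu)^T · [Sigma^{-1} · (x - mu)] = (-1)·(-0.1935) + (-1)·(-0.0887) = 0.2823.

Step 4 — take square root: d = √(0.2823) ≈ 0.5313.

d(x, mu) = √(0.2823) ≈ 0.5313


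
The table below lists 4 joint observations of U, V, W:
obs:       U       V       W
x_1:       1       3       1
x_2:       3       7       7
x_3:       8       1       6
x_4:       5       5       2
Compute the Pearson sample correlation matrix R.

Step 1 — column means:
  mean(U) = (1 + 3 + 8 + 5) / 4 = 17/4 = 4.25
  mean(V) = (3 + 7 + 1 + 5) / 4 = 16/4 = 4
  mean(W) = (1 + 7 + 6 + 2) / 4 = 16/4 = 4

Step 2 — sample variances and covariances s[i,j] = (1/(n-1)) · Σ_k (x_{k,i} - mean_i) · (x_{k,j} - mean_j), with n-1 = 3:
  s[U,U] = ((-3.25)·(-3.25) + (-1.25)·(-1.25) + (3.75)·(3.75) + (0.75)·(0.75)) / 3 = 26.75/3 = 8.9167
  s[U,V] = ((-3.25)·(-1) + (-1.25)·(3) + (3.75)·(-3) + (0.75)·(1)) / 3 = -11/3 = -3.6667
  s[U,W] = ((-3.25)·(-3) + (-1.25)·(3) + (3.75)·(2) + (0.75)·(-2)) / 3 = 12/3 = 4
  s[V,V] = ((-1)·(-1) + (3)·(3) + (-3)·(-3) + (1)·(1)) / 3 = 20/3 = 6.6667
  s[V,W] = ((-1)·(-3) + (3)·(3) + (-3)·(2) + (1)·(-2)) / 3 = 4/3 = 1.3333
  s[W,W] = ((-3)·(-3) + (3)·(3) + (2)·(2) + (-2)·(-2)) / 3 = 26/3 = 8.6667
  Sample standard deviations s_i = √(s[i,i]):
  s(U) = √(8.9167) = 2.9861
  s(V) = √(6.6667) = 2.582
  s(W) = √(8.6667) = 2.9439

Step 3 — r_{ij} = s_{ij} / (s_i · s_j):
  r[U,U] = 1 (diagonal).
  r[U,V] = -3.6667 / (2.9861 · 2.582) = -3.6667 / 7.71 = -0.4756
  r[U,W] = 4 / (2.9861 · 2.9439) = 4 / 8.7908 = 0.455
  r[V,V] = 1 (diagonal).
  r[V,W] = 1.3333 / (2.582 · 2.9439) = 1.3333 / 7.6012 = 0.1754
  r[W,W] = 1 (diagonal).

R is symmetric with unit diagonal. Assembling:

R = [[1, -0.4756, 0.455],
 [-0.4756, 1, 0.1754],
 [0.455, 0.1754, 1]]


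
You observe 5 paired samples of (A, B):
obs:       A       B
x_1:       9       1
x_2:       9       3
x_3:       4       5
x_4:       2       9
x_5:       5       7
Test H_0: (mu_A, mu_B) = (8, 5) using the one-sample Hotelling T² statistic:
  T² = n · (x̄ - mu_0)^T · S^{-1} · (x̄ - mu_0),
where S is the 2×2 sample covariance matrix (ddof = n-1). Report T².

Step 1 — sample mean vector:
  mean(A) = (9 + 9 + 4 + 2 + 5) / 5 = 29/5 = 5.8
  mean(B) = (1 + 3 + 5 + 9 + 7) / 5 = 25/5 = 5
  x̄ = (5.8, 5),  deviation x̄ - mu_0 = (5.8, 5) - (8, 5) = (-2.2, 0).

Step 2 — sample covariance matrix, S[i,j] = (1/(n-1)) · Σ_k (x_{k,i} - mean_i) · (x_{k,j} - mean_j), divisor n-1 = 4:
  S[A,A] = ((3.2)·(3.2) + (3.2)·(3.2) + (-1.8)·(-1.8) + (-3.8)·(-3.8) + (-0.8)·(-0.8)) / 4 = 38.8/4 = 9.7
  S[A,B] = ((3.2)·(-4) + (3.2)·(-2) + (-1.8)·(0) + (-3.8)·(4) + (-0.8)·(2)) / 4 = -36/4 = -9
  S[B,B] = ((-4)·(-4) + (-2)·(-2) + (0)·(0) + (4)·(4) + (2)·(2)) / 4 = 40/4 = 10
  S = [[9.7, -9],
 [-9, 10]].

Step 3 — invert S. det(S) = 9.7·10 - (-9)² = 16.
  S^{-1} = (1/det) · [[d, -b], [-b, a]] = [[0.625, 0.5625],
 [0.5625, 0.6063]].

Step 4 — quadratic form (x̄ - mu_0)^T · S^{-1} · (x̄ - mu_0):
  S^{-1} · (x̄ - mu_0) = (-1.375, -1.2375),
  (x̄ - mu_0)^T · [...] = (-2.2)·(-1.375) + (0)·(-1.2375) = 3.025.

Step 5 — scale by n: T² = 5 · 3.025 = 15.125.

T² ≈ 15.125


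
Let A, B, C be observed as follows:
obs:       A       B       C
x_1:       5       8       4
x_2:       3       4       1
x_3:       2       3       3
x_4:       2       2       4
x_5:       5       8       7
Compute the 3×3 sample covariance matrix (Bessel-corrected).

Step 1 — column means:
  mean(A) = (5 + 3 + 2 + 2 + 5) / 5 = 17/5 = 3.4
  mean(B) = (8 + 4 + 3 + 2 + 8) / 5 = 25/5 = 5
  mean(C) = (4 + 1 + 3 + 4 + 7) / 5 = 19/5 = 3.8

Step 2 — sample covariance S[i,j] = (1/(n-1)) · Σ_k (x_{k,i} - mean_i) · (x_{k,j} - mean_j), with n-1 = 4.
  S[A,A] = ((1.6)·(1.6) + (-0.4)·(-0.4) + (-1.4)·(-1.4) + (-1.4)·(-1.4) + (1.6)·(1.6)) / 4 = 9.2/4 = 2.3
  S[A,B] = ((1.6)·(3) + (-0.4)·(-1) + (-1.4)·(-2) + (-1.4)·(-3) + (1.6)·(3)) / 4 = 17/4 = 4.25
  S[A,C] = ((1.6)·(0.2) + (-0.4)·(-2.8) + (-1.4)·(-0.8) + (-1.4)·(0.2) + (1.6)·(3.2)) / 4 = 7.4/4 = 1.85
  S[B,B] = ((3)·(3) + (-1)·(-1) + (-2)·(-2) + (-3)·(-3) + (3)·(3)) / 4 = 32/4 = 8
  S[B,C] = ((3)·(0.2) + (-1)·(-2.8) + (-2)·(-0.8) + (-3)·(0.2) + (3)·(3.2)) / 4 = 14/4 = 3.5
  S[C,C] = ((0.2)·(0.2) + (-2.8)·(-2.8) + (-0.8)·(-0.8) + (0.2)·(0.2) + (3.2)·(3.2)) / 4 = 18.8/4 = 4.7

S is symmetric (S[j,i] = S[i,j]). Assembling:

S = [[2.3, 4.25, 1.85],
 [4.25, 8, 3.5],
 [1.85, 3.5, 4.7]]


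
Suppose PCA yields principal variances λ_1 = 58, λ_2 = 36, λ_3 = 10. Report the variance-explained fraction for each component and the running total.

Step 1 — total variance = trace(Sigma) = Σ λ_i = 58 + 36 + 10 = 104.

Step 2 — fraction explained by component i = λ_i / Σ λ:
  PC1: 58/104 = 0.5577
  PC2: 36/104 = 0.3462
  PC3: 10/104 = 0.0962

Step 3 — cumulative fraction after k components = (λ_1 + ... + λ_k) / Σ λ:
  k = 1: 58/104 = 0.5577
  k = 2: (58 + 36)/104 = 94/104 = 0.9038
  k = 3: (58 + 36 + 10)/104 = 104/104 = 1

Summary (fraction, with percent):

explained: PC1 0.5577 (55.77%), PC2 0.3462 (34.62%), PC3 0.0962 (9.62%);  cumulative: 0.5577, 0.9038, 1


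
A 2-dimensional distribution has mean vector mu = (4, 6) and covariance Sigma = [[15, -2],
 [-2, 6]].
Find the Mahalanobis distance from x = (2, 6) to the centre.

Step 1 — centre the observation: (x - mu) = (-2, 0).

Step 2 — invert Sigma. det(Sigma) = 15·6 - (-2)² = 86.
  Sigma^{-1} = (1/det) · [[d, -b], [-b, a]] = [[0.0698, 0.0233],
 [0.0233, 0.1744]].

Step 3 — form the quadratic (x - mu)^T · Sigma^{-1} · (x - mu):
  Sigma^{-1} · (x - mu) = (-0.1395, -0.0465).
  (x - mu)^T · [Sigma^{-1} · (x - mu)] = (-2)·(-0.1395) + (0)·(-0.0465) = 0.2791.

Step 4 — take square root: d = √(0.2791) ≈ 0.5283.

d(x, mu) = √(0.2791) ≈ 0.5283


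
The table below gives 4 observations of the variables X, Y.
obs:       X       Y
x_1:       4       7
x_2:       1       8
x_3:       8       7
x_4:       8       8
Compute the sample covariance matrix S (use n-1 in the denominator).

Step 1 — column means:
  mean(X) = (4 + 1 + 8 + 8) / 4 = 21/4 = 5.25
  mean(Y) = (7 + 8 + 7 + 8) / 4 = 30/4 = 7.5

Step 2 — sample covariance S[i,j] = (1/(n-1)) · Σ_k (x_{k,i} - mean_i) · (x_{k,j} - mean_j), with n-1 = 3.
  S[X,X] = ((-1.25)·(-1.25) + (-4.25)·(-4.25) + (2.75)·(2.75) + (2.75)·(2.75)) / 3 = 34.75/3 = 11.5833
  S[X,Y] = ((-1.25)·(-0.5) + (-4.25)·(0.5) + (2.75)·(-0.5) + (2.75)·(0.5)) / 3 = -1.5/3 = -0.5
  S[Y,Y] = ((-0.5)·(-0.5) + (0.5)·(0.5) + (-0.5)·(-0.5) + (0.5)·(0.5)) / 3 = 1/3 = 0.3333

S is symmetric (S[j,i] = S[i,j]). Assembling:

S = [[11.5833, -0.5],
 [-0.5, 0.3333]]


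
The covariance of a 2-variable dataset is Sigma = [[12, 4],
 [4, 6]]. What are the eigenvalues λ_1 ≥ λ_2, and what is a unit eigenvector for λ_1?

Step 1 — characteristic polynomial of 2×2 Sigma:
  det(Sigma - λI) = λ² - trace · λ + det = 0.
  trace = 12 + 6 = 18, det = 12·6 - (4)² = 56.
Step 2 — discriminant:
  Δ = trace² - 4·det = 324 - 224 = 100.
Step 3 — eigenvalues:
  λ = (trace ± √Δ)/2 = (18 ± 10)/2,
  λ_1 = 14,  λ_2 = 4.

Step 4 — unit eigenvector for λ_1: solve (Sigma - λ_1 I)v = 0. First row:
  (12 - 14)·v_x + (4)·v_y = 0, i.e. (-2)·v_x + (4)·v_y = 0,
  so v ∝ (b, λ_1 - a) = (4, 2) = u.
  ||u|| = √((4)² + (2)²) = √(20) ≈ 4.4721,
  v_1 = u/||u|| ≈ (0.8944, 0.4472) (||v_1|| = 1).

λ_1 = 14,  λ_2 = 4;  v_1 ≈ (0.8944, 0.4472)


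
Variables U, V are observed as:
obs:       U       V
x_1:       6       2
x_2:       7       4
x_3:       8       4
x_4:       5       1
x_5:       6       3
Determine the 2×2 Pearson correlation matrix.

Step 1 — column means:
  mean(U) = (6 + 7 + 8 + 5 + 6) / 5 = 32/5 = 6.4
  mean(V) = (2 + 4 + 4 + 1 + 3) / 5 = 14/5 = 2.8

Step 2 — sample variances and covariances s[i,j] = (1/(n-1)) · Σ_k (x_{k,i} - mean_i) · (x_{k,j} - mean_j), with n-1 = 4:
  s[U,U] = ((-0.4)·(-0.4) + (0.6)·(0.6) + (1.6)·(1.6) + (-1.4)·(-1.4) + (-0.4)·(-0.4)) / 4 = 5.2/4 = 1.3
  s[U,V] = ((-0.4)·(-0.8) + (0.6)·(1.2) + (1.6)·(1.2) + (-1.4)·(-1.8) + (-0.4)·(0.2)) / 4 = 5.4/4 = 1.35
  s[V,V] = ((-0.8)·(-0.8) + (1.2)·(1.2) + (1.2)·(1.2) + (-1.8)·(-1.8) + (0.2)·(0.2)) / 4 = 6.8/4 = 1.7
  Sample standard deviations s_i = √(s[i,i]):
  s(U) = √(1.3) = 1.1402
  s(V) = √(1.7) = 1.3038

Step 3 — r_{ij} = s_{ij} / (s_i · s_j):
  r[U,U] = 1 (diagonal).
  r[U,V] = 1.35 / (1.1402 · 1.3038) = 1.35 / 1.4866 = 0.9081
  r[V,V] = 1 (diagonal).

R is symmetric with unit diagonal. Assembling:

R = [[1, 0.9081],
 [0.9081, 1]]


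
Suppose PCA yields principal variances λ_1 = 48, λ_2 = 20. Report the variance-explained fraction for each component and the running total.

Step 1 — total variance = trace(Sigma) = Σ λ_i = 48 + 20 = 68.

Step 2 — fraction explained by component i = λ_i / Σ λ:
  PC1: 48/68 = 0.7059
  PC2: 20/68 = 0.2941

Step 3 — cumulative fraction after k components = (λ_1 + ... + λ_k) / Σ λ:
  k = 1: 48/68 = 0.7059
  k = 2: (48 + 20)/68 = 68/68 = 1

Summary (fraction, with percent):

explained: PC1 0.7059 (70.59%), PC2 0.2941 (29.41%);  cumulative: 0.7059, 1


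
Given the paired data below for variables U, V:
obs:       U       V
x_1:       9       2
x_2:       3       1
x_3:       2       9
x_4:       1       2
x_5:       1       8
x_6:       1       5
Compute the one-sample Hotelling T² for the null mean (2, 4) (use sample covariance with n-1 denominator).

Step 1 — sample mean vector:
  mean(U) = (9 + 3 + 2 + 1 + 1 + 1) / 6 = 17/6 = 2.8333
  mean(V) = (2 + 1 + 9 + 2 + 8 + 5) / 6 = 27/6 = 4.5
  x̄ = (2.8333, 4.5),  deviation x̄ - mu_0 = (2.8333, 4.5) - (2, 4) = (0.8333, 0.5).

Step 2 — sample covariance matrix, S[i,j] = (1/(n-1)) · Σ_k (x_{k,i} - mean_i) · (x_{k,j} - mean_j), divisor n-1 = 5:
  S[U,U] = ((6.1667)·(6.1667) + (0.1667)·(0.1667) + (-0.8333)·(-0.8333) + (-1.8333)·(-1.8333) + (-1.8333)·(-1.8333) + (-1.8333)·(-1.8333)) / 5 = 48.8333/5 = 9.7667
  S[U,V] = ((6.1667)·(-2.5) + (0.1667)·(-3.5) + (-0.8333)·(4.5) + (-1.8333)·(-2.5) + (-1.8333)·(3.5) + (-1.8333)·(0.5)) / 5 = -22.5/5 = -4.5
  S[V,V] = ((-2.5)·(-2.5) + (-3.5)·(-3.5) + (4.5)·(4.5) + (-2.5)·(-2.5) + (3.5)·(3.5) + (0.5)·(0.5)) / 5 = 57.5/5 = 11.5
  S = [[9.7667, -4.5],
 [-4.5, 11.5]].

Step 3 — invert S. det(S) = 9.7667·11.5 - (-4.5)² = 92.0667.
  S^{-1} = (1/det) · [[d, -b], [-b, a]] = [[0.1249, 0.0489],
 [0.0489, 0.1061]].

Step 4 — quadratic form (x̄ - mu_0)^T · S^{-1} · (x̄ - mu_0):
  S^{-1} · (x̄ - mu_0) = (0.1285, 0.0938),
  (x̄ - mu_0)^T · [...] = (0.8333)·(0.1285) + (0.5)·(0.0938) = 0.154.

Step 5 — scale by n: T² = 6 · 0.154 = 0.924.

T² ≈ 0.924


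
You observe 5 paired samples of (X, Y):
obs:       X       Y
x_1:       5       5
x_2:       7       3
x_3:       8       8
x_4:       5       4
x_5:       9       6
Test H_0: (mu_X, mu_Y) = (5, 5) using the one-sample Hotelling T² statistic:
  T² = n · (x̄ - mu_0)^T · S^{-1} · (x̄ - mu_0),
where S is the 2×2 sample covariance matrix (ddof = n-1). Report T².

Step 1 — sample mean vector:
  mean(X) = (5 + 7 + 8 + 5 + 9) / 5 = 34/5 = 6.8
  mean(Y) = (5 + 3 + 8 + 4 + 6) / 5 = 26/5 = 5.2
  x̄ = (6.8, 5.2),  deviation x̄ - mu_0 = (6.8, 5.2) - (5, 5) = (1.8, 0.2).

Step 2 — sample covariance matrix, S[i,j] = (1/(n-1)) · Σ_k (x_{k,i} - mean_i) · (x_{k,j} - mean_j), divisor n-1 = 4:
  S[X,X] = ((-1.8)·(-1.8) + (0.2)·(0.2) + (1.2)·(1.2) + (-1.8)·(-1.8) + (2.2)·(2.2)) / 4 = 12.8/4 = 3.2
  S[X,Y] = ((-1.8)·(-0.2) + (0.2)·(-2.2) + (1.2)·(2.8) + (-1.8)·(-1.2) + (2.2)·(0.8)) / 4 = 7.2/4 = 1.8
  S[Y,Y] = ((-0.2)·(-0.2) + (-2.2)·(-2.2) + (2.8)·(2.8) + (-1.2)·(-1.2) + (0.8)·(0.8)) / 4 = 14.8/4 = 3.7
  S = [[3.2, 1.8],
 [1.8, 3.7]].

Step 3 — invert S. det(S) = 3.2·3.7 - (1.8)² = 8.6.
  S^{-1} = (1/det) · [[d, -b], [-b, a]] = [[0.4302, -0.2093],
 [-0.2093, 0.3721]].

Step 4 — quadratic form (x̄ - mu_0)^T · S^{-1} · (x̄ - mu_0):
  S^{-1} · (x̄ - mu_0) = (0.7326, -0.3023),
  (x̄ - mu_0)^T · [...] = (1.8)·(0.7326) + (0.2)·(-0.3023) = 1.2581.

Step 5 — scale by n: T² = 5 · 1.2581 = 6.2907.

T² ≈ 6.2907


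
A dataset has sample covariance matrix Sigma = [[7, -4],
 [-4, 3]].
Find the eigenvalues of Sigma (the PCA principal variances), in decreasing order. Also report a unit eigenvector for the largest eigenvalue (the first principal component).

Step 1 — characteristic polynomial of 2×2 Sigma:
  det(Sigma - λI) = λ² - trace · λ + det = 0.
  trace = 7 + 3 = 10, det = 7·3 - (-4)² = 5.
Step 2 — discriminant:
  Δ = trace² - 4·det = 100 - 20 = 80.
Step 3 — eigenvalues:
  λ = (trace ± √Δ)/2 = (10 ± 8.9443)/2,
  λ_1 = 9.4721,  λ_2 = 0.5279.

Step 4 — unit eigenvector for λ_1: solve (Sigma - λ_1 I)v = 0. First row:
  (7 - 9.4721)·v_x + (-4)·v_y = 0, i.e. (-2.4721)·v_x + (-4)·v_y = 0,
  so v ∝ (b, λ_1 - a) = (-4, 2.4721); multiply by -1 so the first entry is positive: u = (4, -2.4721).
  ||u|| = √((4)² + (-2.4721)²) = √(22.1115) ≈ 4.7023,
  v_1 = u/||u|| ≈ (0.8507, -0.5257) (||v_1|| = 1).

λ_1 = 9.4721,  λ_2 = 0.5279;  v_1 ≈ (0.8507, -0.5257)


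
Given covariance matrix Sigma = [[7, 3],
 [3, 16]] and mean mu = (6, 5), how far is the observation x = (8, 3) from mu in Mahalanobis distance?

Step 1 — centre the observation: (x - mu) = (2, -2).

Step 2 — invert Sigma. det(Sigma) = 7·16 - (3)² = 103.
  Sigma^{-1} = (1/det) · [[d, -b], [-b, a]] = [[0.1553, -0.0291],
 [-0.0291, 0.068]].

Step 3 — form the quadratic (x - mu)^T · Sigma^{-1} · (x - mu):
  Sigma^{-1} · (x - mu) = (0.3689, -0.1942).
  (x - mu)^T · [Sigma^{-1} · (x - mu)] = (2)·(0.3689) + (-2)·(-0.1942) = 1.1262.

Step 4 — take square root: d = √(1.1262) ≈ 1.0612.

d(x, mu) = √(1.1262) ≈ 1.0612


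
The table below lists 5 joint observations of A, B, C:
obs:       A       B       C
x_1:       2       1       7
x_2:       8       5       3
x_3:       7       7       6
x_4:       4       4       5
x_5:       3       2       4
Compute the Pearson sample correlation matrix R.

Step 1 — column means:
  mean(A) = (2 + 8 + 7 + 4 + 3) / 5 = 24/5 = 4.8
  mean(B) = (1 + 5 + 7 + 4 + 2) / 5 = 19/5 = 3.8
  mean(C) = (7 + 3 + 6 + 5 + 4) / 5 = 25/5 = 5

Step 2 — sample variances and covariances s[i,j] = (1/(n-1)) · Σ_k (x_{k,i} - mean_i) · (x_{k,j} - mean_j), with n-1 = 4:
  s[A,A] = ((-2.8)·(-2.8) + (3.2)·(3.2) + (2.2)·(2.2) + (-0.8)·(-0.8) + (-1.8)·(-1.8)) / 4 = 26.8/4 = 6.7
  s[A,B] = ((-2.8)·(-2.8) + (3.2)·(1.2) + (2.2)·(3.2) + (-0.8)·(0.2) + (-1.8)·(-1.8)) / 4 = 21.8/4 = 5.45
  s[A,C] = ((-2.8)·(2) + (3.2)·(-2) + (2.2)·(1) + (-0.8)·(0) + (-1.8)·(-1)) / 4 = -8/4 = -2
  s[B,B] = ((-2.8)·(-2.8) + (1.2)·(1.2) + (3.2)·(3.2) + (0.2)·(0.2) + (-1.8)·(-1.8)) / 4 = 22.8/4 = 5.7
  s[B,C] = ((-2.8)·(2) + (1.2)·(-2) + (3.2)·(1) + (0.2)·(0) + (-1.8)·(-1)) / 4 = -3/4 = -0.75
  s[C,C] = ((2)·(2) + (-2)·(-2) + (1)·(1) + (0)·(0) + (-1)·(-1)) / 4 = 10/4 = 2.5
  Sample standard deviations s_i = √(s[i,i]):
  s(A) = √(6.7) = 2.5884
  s(B) = √(5.7) = 2.3875
  s(C) = √(2.5) = 1.5811

Step 3 — r_{ij} = s_{ij} / (s_i · s_j):
  r[A,A] = 1 (diagonal).
  r[A,B] = 5.45 / (2.5884 · 2.3875) = 5.45 / 6.1798 = 0.8819
  r[A,C] = -2 / (2.5884 · 1.5811) = -2 / 4.0927 = -0.4887
  r[B,B] = 1 (diagonal).
  r[B,C] = -0.75 / (2.3875 · 1.5811) = -0.75 / 3.7749 = -0.1987
  r[C,C] = 1 (diagonal).

R is symmetric with unit diagonal. Assembling:

R = [[1, 0.8819, -0.4887],
 [0.8819, 1, -0.1987],
 [-0.4887, -0.1987, 1]]


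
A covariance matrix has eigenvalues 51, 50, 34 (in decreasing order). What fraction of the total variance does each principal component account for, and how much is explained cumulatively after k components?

Step 1 — total variance = trace(Sigma) = Σ λ_i = 51 + 50 + 34 = 135.

Step 2 — fraction explained by component i = λ_i / Σ λ:
  PC1: 51/135 = 0.3778
  PC2: 50/135 = 0.3704
  PC3: 34/135 = 0.2519

Step 3 — cumulative fraction after k components = (λ_1 + ... + λ_k) / Σ λ:
  k = 1: 51/135 = 0.3778
  k = 2: (51 + 50)/135 = 101/135 = 0.7481
  k = 3: (51 + 50 + 34)/135 = 135/135 = 1

Summary (fraction, with percent):

explained: PC1 0.3778 (37.78%), PC2 0.3704 (37.04%), PC3 0.2519 (25.19%);  cumulative: 0.3778, 0.7481, 1


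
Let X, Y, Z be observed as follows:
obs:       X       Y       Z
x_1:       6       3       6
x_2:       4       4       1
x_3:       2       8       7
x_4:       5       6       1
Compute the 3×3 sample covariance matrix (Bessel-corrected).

Step 1 — column means:
  mean(X) = (6 + 4 + 2 + 5) / 4 = 17/4 = 4.25
  mean(Y) = (3 + 4 + 8 + 6) / 4 = 21/4 = 5.25
  mean(Z) = (6 + 1 + 7 + 1) / 4 = 15/4 = 3.75

Step 2 — sample covariance S[i,j] = (1/(n-1)) · Σ_k (x_{k,i} - mean_i) · (x_{k,j} - mean_j), with n-1 = 3.
  S[X,X] = ((1.75)·(1.75) + (-0.25)·(-0.25) + (-2.25)·(-2.25) + (0.75)·(0.75)) / 3 = 8.75/3 = 2.9167
  S[X,Y] = ((1.75)·(-2.25) + (-0.25)·(-1.25) + (-2.25)·(2.75) + (0.75)·(0.75)) / 3 = -9.25/3 = -3.0833
  S[X,Z] = ((1.75)·(2.25) + (-0.25)·(-2.75) + (-2.25)·(3.25) + (0.75)·(-2.75)) / 3 = -4.75/3 = -1.5833
  S[Y,Y] = ((-2.25)·(-2.25) + (-1.25)·(-1.25) + (2.75)·(2.75) + (0.75)·(0.75)) / 3 = 14.75/3 = 4.9167
  S[Y,Z] = ((-2.25)·(2.25) + (-1.25)·(-2.75) + (2.75)·(3.25) + (0.75)·(-2.75)) / 3 = 5.25/3 = 1.75
  S[Z,Z] = ((2.25)·(2.25) + (-2.75)·(-2.75) + (3.25)·(3.25) + (-2.75)·(-2.75)) / 3 = 30.75/3 = 10.25

S is symmetric (S[j,i] = S[i,j]). Assembling:

S = [[2.9167, -3.0833, -1.5833],
 [-3.0833, 4.9167, 1.75],
 [-1.5833, 1.75, 10.25]]


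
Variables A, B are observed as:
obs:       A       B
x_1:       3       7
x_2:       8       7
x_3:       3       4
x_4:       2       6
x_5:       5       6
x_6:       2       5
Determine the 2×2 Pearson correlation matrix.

Step 1 — column means:
  mean(A) = (3 + 8 + 3 + 2 + 5 + 2) / 6 = 23/6 = 3.8333
  mean(B) = (7 + 7 + 4 + 6 + 6 + 5) / 6 = 35/6 = 5.8333

Step 2 — sample variances and covariances s[i,j] = (1/(n-1)) · Σ_k (x_{k,i} - mean_i) · (x_{k,j} - mean_j), with n-1 = 5:
  s[A,A] = ((-0.8333)·(-0.8333) + (4.1667)·(4.1667) + (-0.8333)·(-0.8333) + (-1.8333)·(-1.8333) + (1.1667)·(1.1667) + (-1.8333)·(-1.8333)) / 5 = 26.8333/5 = 5.3667
  s[A,B] = ((-0.8333)·(1.1667) + (4.1667)·(1.1667) + (-0.8333)·(-1.8333) + (-1.8333)·(0.1667) + (1.1667)·(0.1667) + (-1.8333)·(-0.8333)) / 5 = 6.8333/5 = 1.3667
  s[B,B] = ((1.1667)·(1.1667) + (1.1667)·(1.1667) + (-1.8333)·(-1.8333) + (0.1667)·(0.1667) + (0.1667)·(0.1667) + (-0.8333)·(-0.8333)) / 5 = 6.8333/5 = 1.3667
  Sample standard deviations s_i = √(s[i,i]):
  s(A) = √(5.3667) = 2.3166
  s(B) = √(1.3667) = 1.169

Step 3 — r_{ij} = s_{ij} / (s_i · s_j):
  r[A,A] = 1 (diagonal).
  r[A,B] = 1.3667 / (2.3166 · 1.169) = 1.3667 / 2.7082 = 0.5046
  r[B,B] = 1 (diagonal).

R is symmetric with unit diagonal. Assembling:

R = [[1, 0.5046],
 [0.5046, 1]]


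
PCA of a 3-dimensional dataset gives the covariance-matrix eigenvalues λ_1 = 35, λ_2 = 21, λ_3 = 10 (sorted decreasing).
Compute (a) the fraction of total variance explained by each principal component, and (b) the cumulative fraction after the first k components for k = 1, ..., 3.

Step 1 — total variance = trace(Sigma) = Σ λ_i = 35 + 21 + 10 = 66.

Step 2 — fraction explained by component i = λ_i / Σ λ:
  PC1: 35/66 = 0.5303
  PC2: 21/66 = 0.3182
  PC3: 10/66 = 0.1515

Step 3 — cumulative fraction after k components = (λ_1 + ... + λ_k) / Σ λ:
  k = 1: 35/66 = 0.5303
  k = 2: (35 + 21)/66 = 56/66 = 0.8485
  k = 3: (35 + 21 + 10)/66 = 66/66 = 1

Summary (fraction, with percent):

explained: PC1 0.5303 (53.03%), PC2 0.3182 (31.82%), PC3 0.1515 (15.15%);  cumulative: 0.5303, 0.8485, 1


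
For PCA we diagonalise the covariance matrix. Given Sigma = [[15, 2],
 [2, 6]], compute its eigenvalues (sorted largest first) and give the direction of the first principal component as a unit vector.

Step 1 — characteristic polynomial of 2×2 Sigma:
  det(Sigma - λI) = λ² - trace · λ + det = 0.
  trace = 15 + 6 = 21, det = 15·6 - (2)² = 86.
Step 2 — discriminant:
  Δ = trace² - 4·det = 441 - 344 = 97.
Step 3 — eigenvalues:
  λ = (trace ± √Δ)/2 = (21 ± 9.8489)/2,
  λ_1 = 15.4244,  λ_2 = 5.5756.

Step 4 — unit eigenvector for λ_1: solve (Sigma - λ_1 I)v = 0. First row:
  (15 - 15.4244)·v_x + (2)·v_y = 0, i.e. (-0.4244)·v_x + (2)·v_y = 0,
  so v ∝ (b, λ_1 - a) = (2, 0.4244) = u.
  ||u|| = √((2)² + (0.4244)²) = √(4.1801) ≈ 2.0445,
  v_1 = u/||u|| ≈ (0.9782, 0.2076) (||v_1|| = 1).

λ_1 = 15.4244,  λ_2 = 5.5756;  v_1 ≈ (0.9782, 0.2076)
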